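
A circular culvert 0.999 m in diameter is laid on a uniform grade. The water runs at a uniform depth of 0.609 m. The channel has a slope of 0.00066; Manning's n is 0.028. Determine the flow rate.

For a circular section of diameter D = 0.999 m at depth y = 0.609 m, the central angle is θ = 2 arccos(1 − 2y/D) = 3.584 rad. Then A = (D²/8)(θ − sin θ) = 0.5004 m² and P = Dθ/2 = 1.79 m.
Hydraulic radius R = A/P = 0.5004/1.79 = 0.2796 m.
Manning's equation: Q = (1/n) A R^(2/3) S^(1/2) = (1/0.028) × 0.5004 × 0.2796^(2/3) × 0.00066^(1/2) = 0.196 m³/s.

Q = 0.196 m³/s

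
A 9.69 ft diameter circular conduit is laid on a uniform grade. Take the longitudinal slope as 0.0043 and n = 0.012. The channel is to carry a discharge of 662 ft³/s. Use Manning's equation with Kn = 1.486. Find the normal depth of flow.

Manning's equation rearranged: A R^(2/3) = nQ / (1.486·√S) = 0.012 × 662 / (1.486 × √0.0043) = 81.52.
At y = 6.64 ft: A R^(2/3) = 108.3 — high.
At y = 4.75 ft: A R^(2/3) = 64.3 — low.
At y = 5.48 ft: A R^(2/3) = 81.48 — close enough.

y_n = 5.48 ft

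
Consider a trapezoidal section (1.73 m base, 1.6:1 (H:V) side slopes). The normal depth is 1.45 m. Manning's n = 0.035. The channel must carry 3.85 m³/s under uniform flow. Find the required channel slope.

S = 0.000691

With bottom width b = 1.73 m and side slope z = 1.6: A = (b + zy)y = (1.73 + 1.6×1.45)×1.45 = 5.872 m²; P = b + 2y√(1+z²) = 1.73 + 2×1.45×1.887 = 7.202 m.
Hydraulic radius R = A/P = 5.872/7.202 = 0.8154 m.
From Manning's equation, S = [nQ / (1 A R^(2/3))]² = [0.035 × 3.85 / (1 × 5.872 × 0.8154^(2/3))]² = 0.000691.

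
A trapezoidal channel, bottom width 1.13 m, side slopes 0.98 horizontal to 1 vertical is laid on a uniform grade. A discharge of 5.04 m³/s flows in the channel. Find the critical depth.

y_c = 0.958 m

At critical depth, Q² T / (g A³) = 1, i.e. A³/T = Q²/g = 5.04²/9.81 = 2.589.
Trying y = 0.676 m: A³/T = 0.7247 — low.
Trying y = 1.1 m: A³/T = 4.36 — high.
Trying y = 0.958 m: A³/T = 2.588 — close enough.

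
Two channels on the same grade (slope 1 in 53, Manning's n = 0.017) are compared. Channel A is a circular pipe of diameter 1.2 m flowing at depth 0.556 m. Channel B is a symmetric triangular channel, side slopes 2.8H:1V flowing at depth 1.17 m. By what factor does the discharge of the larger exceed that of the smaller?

11.6

Channel A: For a circular section of diameter D = 1.2 m at depth y = 0.556 m, the central angle is θ = 2 arccos(1 − 2y/D) = 2.995 rad. Then A = (D²/8)(θ − sin θ) = 0.5127 m² and P = Dθ/2 = 1.797 m. Hydraulic radius R = A/P = 0.5127/1.797 = 0.2853 m. Q_A = (1/0.017)·0.5127·0.2853^(2/3)·√0.01887 = 1.796 m³/s.
Channel B: For a triangular section with side slope z = 2.8: A = zy² = 2.8×1.17² = 3.833 m²; P = 2y√(1+z²) = 2×1.17×2.973 = 6.957 m. Hydraulic radius R = A/P = 3.833/6.957 = 0.5509 m. Q_B = (1/0.017)·3.833·0.5509^(2/3)·√0.01887 = 20.81 m³/s.
The larger discharge is 20.81 m³/s and the smaller is 1.796 m³/s; the ratio is 11.6.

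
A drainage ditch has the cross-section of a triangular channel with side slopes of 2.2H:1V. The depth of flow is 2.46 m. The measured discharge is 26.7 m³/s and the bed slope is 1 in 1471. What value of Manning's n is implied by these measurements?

n = 0.014

For a triangular section with side slope z = 2.2: A = zy² = 2.2×2.46² = 13.31 m²; P = 2y√(1+z²) = 2×2.46×2.417 = 11.89 m.
Hydraulic radius R = A/P = 13.31/11.89 = 1.12 m.
Rearranging Manning's equation: n = (1/Q) A R^(2/3) S^(1/2) = (1/26.7) × 13.31 × 1.12^(2/3) × √0.0006798 = 0.014.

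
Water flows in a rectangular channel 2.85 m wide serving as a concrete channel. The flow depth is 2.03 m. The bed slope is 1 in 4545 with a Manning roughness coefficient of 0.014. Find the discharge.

Q = 5.45 m³/s

Flow area A = b·y = 2.85 × 2.03 = 5.785 m². Wetted perimeter P = b + 2y = 2.85 + 2×2.03 = 6.91 m.
Hydraulic radius R = A/P = 5.785/6.91 = 0.8373 m.
Manning's equation: Q = (1/n) A R^(2/3) S^(1/2) = (1/0.014) × 5.785 × 0.8373^(2/3) × 0.00022^(1/2) = 5.45 m³/s.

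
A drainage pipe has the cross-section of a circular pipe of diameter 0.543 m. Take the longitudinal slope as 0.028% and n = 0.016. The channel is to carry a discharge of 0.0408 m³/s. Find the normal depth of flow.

y_n = 0.315 m

Manning's equation rearranged: A R^(2/3) = nQ / (1·√S) = 0.016 × 0.0408 / (√0.00028) = 0.03901.
At y = 0.394 m: A R^(2/3) = 0.05361 — over.
At y = 0.315 m: A R^(2/3) = 0.039 — ≈ 0.03901.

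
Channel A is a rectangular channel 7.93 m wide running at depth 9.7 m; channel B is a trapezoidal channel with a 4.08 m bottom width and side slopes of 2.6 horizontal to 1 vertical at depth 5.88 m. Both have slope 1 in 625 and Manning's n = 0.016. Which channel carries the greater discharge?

Channel A: Flow area A = b·y = 7.93 × 9.7 = 76.92 m². Wetted perimeter P = b + 2y = 7.93 + 2×9.7 = 27.33 m. Hydraulic radius R = A/P = 76.92/27.33 = 2.815 m. Q_A = (1/0.016)·76.92·2.815^(2/3)·√0.0016 = 383.3 m³/s.
Channel B: With bottom width b = 4.08 m and side slope z = 2.6: A = (b + zy)y = (4.08 + 2.6×5.88)×5.88 = 113.9 m²; P = b + 2y√(1+z²) = 4.08 + 2×5.88×2.786 = 36.84 m. Hydraulic radius R = A/P = 113.9/36.84 = 3.091 m. Q_B = (1/0.016)·113.9·3.091^(2/3)·√0.0016 = 604.2 m³/s.
Q_A = 383.3 m³/s vs Q_B = 604.2 m³/s, so channel B carries more.

channel B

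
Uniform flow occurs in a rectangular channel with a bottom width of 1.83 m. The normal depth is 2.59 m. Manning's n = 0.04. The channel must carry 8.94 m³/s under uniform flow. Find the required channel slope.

S = 0.00959

Flow area A = b·y = 1.83 × 2.59 = 4.74 m². Wetted perimeter P = b + 2y = 1.83 + 2×2.59 = 7.01 m.
Hydraulic radius R = A/P = 4.74/7.01 = 0.6761 m.
From Manning's equation, S = [nQ / (1 A R^(2/3))]² = [0.04 × 8.94 / (1 × 4.74 × 0.6761^(2/3))]² = 0.00959.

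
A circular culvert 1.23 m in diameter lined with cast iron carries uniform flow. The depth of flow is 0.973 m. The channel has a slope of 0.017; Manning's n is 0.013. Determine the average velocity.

For a circular section of diameter D = 1.23 m at depth y = 0.973 m, the central angle is θ = 2 arccos(1 − 2y/D) = 4.384 rad. Then A = (D²/8)(θ − sin θ) = 1.008 m² and P = Dθ/2 = 2.696 m.
Hydraulic radius R = A/P = 1.008/2.696 = 0.3739 m.
From Manning's equation, V = (1/n) R^(2/3) S^(1/2) = (1/0.013) × 0.3739^(2/3) × 0.017^(1/2) = 5.21 m/s.

V = 5.21 m/s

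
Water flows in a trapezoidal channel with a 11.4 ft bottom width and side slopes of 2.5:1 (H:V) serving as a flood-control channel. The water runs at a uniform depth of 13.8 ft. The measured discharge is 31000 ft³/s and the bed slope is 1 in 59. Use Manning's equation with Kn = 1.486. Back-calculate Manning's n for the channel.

n = 0.015

With bottom width b = 11.4 ft and side slope z = 2.5: A = (b + zy)y = (11.4 + 2.5×13.8)×13.8 = 633.4 ft²; P = b + 2y√(1+z²) = 11.4 + 2×13.8×2.693 = 85.72 ft.
Hydraulic radius R = A/P = 633.4/85.72 = 7.39 ft.
Rearranging Manning's equation: n = (1.486/Q) A R^(2/3) S^(1/2) = (1.486/31000) × 633.4 × 7.39^(2/3) × √0.01695 = 0.015.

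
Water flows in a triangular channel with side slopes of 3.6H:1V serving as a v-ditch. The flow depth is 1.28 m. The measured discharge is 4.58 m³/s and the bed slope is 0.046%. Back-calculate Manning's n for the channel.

n = 0.02

For a triangular section with side slope z = 3.6: A = zy² = 3.6×1.28² = 5.898 m²; P = 2y√(1+z²) = 2×1.28×3.736 = 9.565 m.
Hydraulic radius R = A/P = 5.898/9.565 = 0.6167 m.
Rearranging Manning's equation: n = (1/Q) A R^(2/3) S^(1/2) = (1/4.58) × 5.898 × 0.6167^(2/3) × √0.00046 = 0.02.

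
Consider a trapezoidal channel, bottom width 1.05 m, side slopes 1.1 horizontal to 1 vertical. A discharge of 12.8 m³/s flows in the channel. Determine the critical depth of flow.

At critical depth, Q² T / (g A³) = 1, i.e. A³/T = Q²/g = 12.8²/9.81 = 16.7.
At y = 1.84 m: A³/T = 35.49 — too large.
At y = 1.31 m: A³/T = 8.837 — too small.
At y = 1.53 m: A³/T = 16.56 — ≈ 16.7.

y_c = 1.53 m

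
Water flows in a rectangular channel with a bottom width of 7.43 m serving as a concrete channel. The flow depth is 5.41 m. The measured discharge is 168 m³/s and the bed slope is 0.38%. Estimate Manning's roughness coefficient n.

n = 0.025

Flow area A = b·y = 7.43 × 5.41 = 40.2 m². Wetted perimeter P = b + 2y = 7.43 + 2×5.41 = 18.25 m.
Hydraulic radius R = A/P = 40.2/18.25 = 2.203 m.
Rearranging Manning's equation: n = (1/Q) A R^(2/3) S^(1/2) = (1/168) × 40.2 × 2.203^(2/3) × √0.0038 = 0.025.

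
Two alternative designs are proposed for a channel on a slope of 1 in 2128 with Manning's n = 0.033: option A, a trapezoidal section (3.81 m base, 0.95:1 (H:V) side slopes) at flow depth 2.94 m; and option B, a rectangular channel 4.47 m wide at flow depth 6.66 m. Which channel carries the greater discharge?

Channel A: With bottom width b = 3.81 m and side slope z = 0.95: A = (b + zy)y = (3.81 + 0.95×2.94)×2.94 = 19.41 m²; P = b + 2y√(1+z²) = 3.81 + 2×2.94×1.379 = 11.92 m. Hydraulic radius R = A/P = 19.41/11.92 = 1.629 m. Q_A = (1/0.033)·19.41·1.629^(2/3)·√0.0004699 = 17.65 m³/s.
Channel B: Flow area A = b·y = 4.47 × 6.66 = 29.77 m². Wetted perimeter P = b + 2y = 4.47 + 2×6.66 = 17.79 m. Hydraulic radius R = A/P = 29.77/17.79 = 1.673 m. Q_B = (1/0.033)·29.77·1.673^(2/3)·√0.0004699 = 27.56 m³/s.
Q_A = 17.65 m³/s vs Q_B = 27.56 m³/s, so channel B carries more.

channel B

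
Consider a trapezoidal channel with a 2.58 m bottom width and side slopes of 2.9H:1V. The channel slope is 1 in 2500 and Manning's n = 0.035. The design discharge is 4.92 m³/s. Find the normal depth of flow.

Manning's equation rearranged: A R^(2/3) = nQ / (1·√S) = 0.035 × 4.92 / (√0.0004) = 8.61.
Trying y = 1.64 m: A R^(2/3) = 11.64 — too large.
Trying y = 1.43 m: A R^(2/3) = 8.614 — close enough.

y_n = 1.43 m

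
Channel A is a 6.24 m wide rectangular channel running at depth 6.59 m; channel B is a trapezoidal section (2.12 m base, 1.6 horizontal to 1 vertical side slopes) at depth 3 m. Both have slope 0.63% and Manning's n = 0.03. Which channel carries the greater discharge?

Channel A: Flow area A = b·y = 6.24 × 6.59 = 41.12 m². Wetted perimeter P = b + 2y = 6.24 + 2×6.59 = 19.42 m. Hydraulic radius R = A/P = 41.12/19.42 = 2.117 m. Q_A = (1/0.03)·41.12·2.117^(2/3)·√0.0063 = 179.4 m³/s.
Channel B: With bottom width b = 2.12 m and side slope z = 1.6: A = (b + zy)y = (2.12 + 1.6×3)×3 = 20.76 m²; P = b + 2y√(1+z²) = 2.12 + 2×3×1.887 = 13.44 m. Hydraulic radius R = A/P = 20.76/13.44 = 1.545 m. Q_B = (1/0.03)·20.76·1.545^(2/3)·√0.0063 = 73.39 m³/s.
Q_A = 179.4 m³/s vs Q_B = 73.39 m³/s, so channel A carries more.

channel A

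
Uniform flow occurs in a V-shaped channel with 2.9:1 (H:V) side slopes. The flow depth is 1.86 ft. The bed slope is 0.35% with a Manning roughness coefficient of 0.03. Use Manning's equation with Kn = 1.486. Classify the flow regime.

For a triangular section with side slope z = 2.9: A = zy² = 2.9×1.86² = 10.03 ft²; P = 2y√(1+z²) = 2×1.86×3.068 = 11.41 ft.
Hydraulic radius R = A/P = 10.03/11.41 = 0.8792 ft.
V = (1.486/n) R^(2/3) √S = (1.486/0.03) × 0.8792^(2/3) × √0.0035 = 2.689 ft/s. Hydraulic depth D_h = A/T = 10.03/10.79 = 0.93 ft.
Froude number Fr = V/√(g·D_h) = 2.689/√(32.2×0.93) = 0.491, which is less than 1, so the flow is subcritical.

subcritical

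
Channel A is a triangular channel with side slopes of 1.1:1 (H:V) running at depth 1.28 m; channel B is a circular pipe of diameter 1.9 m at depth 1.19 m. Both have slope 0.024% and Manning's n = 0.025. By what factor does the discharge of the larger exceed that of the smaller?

Channel A: For a triangular section with side slope z = 1.1: A = zy² = 1.1×1.28² = 1.802 m²; P = 2y√(1+z²) = 2×1.28×1.487 = 3.806 m. Hydraulic radius R = A/P = 1.802/3.806 = 0.4736 m. Q_A = (1/0.025)·1.802·0.4736^(2/3)·√0.00024 = 0.6785 m³/s.
Channel B: For a circular section of diameter D = 1.9 m at depth y = 1.19 m, the central angle is θ = 2 arccos(1 − 2y/D) = 3.652 rad. Then A = (D²/8)(θ − sin θ) = 1.869 m² and P = Dθ/2 = 3.47 m. Hydraulic radius R = A/P = 1.869/3.47 = 0.5386 m. Q_B = (1/0.025)·1.869·0.5386^(2/3)·√0.00024 = 0.7666 m³/s.
The larger discharge is 0.7666 m³/s and the smaller is 0.6785 m³/s; the ratio is 1.13.

1.13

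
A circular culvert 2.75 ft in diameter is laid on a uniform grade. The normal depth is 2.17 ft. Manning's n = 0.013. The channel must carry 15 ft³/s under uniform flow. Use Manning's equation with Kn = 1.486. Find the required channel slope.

For a circular section of diameter D = 2.75 ft at depth y = 2.17 ft, the central angle is θ = 2 arccos(1 − 2y/D) = 4.375 rad. Then A = (D²/8)(θ − sin θ) = 5.027 ft² and P = Dθ/2 = 6.015 ft.
Hydraulic radius R = A/P = 5.027/6.015 = 0.8358 ft.
From Manning's equation, S = [nQ / (1.486 A R^(2/3))]² = [0.013 × 15 / (1.486 × 5.027 × 0.8358^(2/3))]² = 0.000865.

S = 0.000865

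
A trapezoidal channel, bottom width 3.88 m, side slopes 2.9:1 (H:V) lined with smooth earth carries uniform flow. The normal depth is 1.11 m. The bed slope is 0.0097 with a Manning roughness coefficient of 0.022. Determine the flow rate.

Q = 28.8 m³/s

With bottom width b = 3.88 m and side slope z = 2.9: A = (b + zy)y = (3.88 + 2.9×1.11)×1.11 = 7.88 m²; P = b + 2y√(1+z²) = 3.88 + 2×1.11×3.068 = 10.69 m.
Hydraulic radius R = A/P = 7.88/10.69 = 0.7371 m.
Manning's equation: Q = (1/n) A R^(2/3) S^(1/2) = (1/0.022) × 7.88 × 0.7371^(2/3) × 0.0097^(1/2) = 28.8 m³/s.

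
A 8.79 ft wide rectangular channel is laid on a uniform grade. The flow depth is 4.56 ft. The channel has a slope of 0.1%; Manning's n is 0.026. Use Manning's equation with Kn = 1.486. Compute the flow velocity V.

V = 3.09 ft/s

Flow area A = b·y = 8.79 × 4.56 = 40.08 ft². Wetted perimeter P = b + 2y = 8.79 + 2×4.56 = 17.91 ft.
Hydraulic radius R = A/P = 40.08/17.91 = 2.238 ft.
From Manning's equation, V = (1.486/n) R^(2/3) S^(1/2) = (1.486/0.026) × 2.238^(2/3) × 0.001^(1/2) = 3.09 ft/s.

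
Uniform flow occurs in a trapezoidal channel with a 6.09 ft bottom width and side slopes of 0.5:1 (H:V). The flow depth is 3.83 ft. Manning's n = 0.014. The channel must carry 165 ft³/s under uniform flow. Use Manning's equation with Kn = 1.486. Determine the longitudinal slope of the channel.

With bottom width b = 6.09 ft and side slope z = 0.5: A = (b + zy)y = (6.09 + 0.5×3.83)×3.83 = 30.66 ft²; P = b + 2y√(1+z²) = 6.09 + 2×3.83×1.118 = 14.65 ft.
Hydraulic radius R = A/P = 30.66/14.65 = 2.092 ft.
From Manning's equation, S = [nQ / (1.486 A R^(2/3))]² = [0.014 × 165 / (1.486 × 30.66 × 2.092^(2/3))]² = 0.000961.

S = 0.000961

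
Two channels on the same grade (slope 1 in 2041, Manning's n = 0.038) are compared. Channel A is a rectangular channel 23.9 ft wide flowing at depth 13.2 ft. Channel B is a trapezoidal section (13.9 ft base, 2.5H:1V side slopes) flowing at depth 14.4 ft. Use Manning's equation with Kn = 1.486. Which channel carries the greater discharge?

Channel A: Flow area A = b·y = 23.9 × 13.2 = 315.5 ft². Wetted perimeter P = b + 2y = 23.9 + 2×13.2 = 50.3 ft. Hydraulic radius R = A/P = 315.5/50.3 = 6.272 ft. Q_A = (1.486/0.038)·315.5·6.272^(2/3)·√0.00049 = 928.7 ft³/s.
Channel B: With bottom width b = 13.9 ft and side slope z = 2.5: A = (b + zy)y = (13.9 + 2.5×14.4)×14.4 = 718.6 ft²; P = b + 2y√(1+z²) = 13.9 + 2×14.4×2.693 = 91.45 ft. Hydraulic radius R = A/P = 718.6/91.45 = 7.858 ft. Q_B = (1.486/0.038)·718.6·7.858^(2/3)·√0.00049 = 2458 ft³/s.
Q_A = 928.7 ft³/s vs Q_B = 2458 ft³/s, so channel B carries more.

channel B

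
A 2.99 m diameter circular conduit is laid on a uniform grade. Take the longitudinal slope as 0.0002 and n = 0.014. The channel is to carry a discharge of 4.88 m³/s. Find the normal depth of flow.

Manning's equation rearranged: A R^(2/3) = nQ / (1·√S) = 0.014 × 4.88 / (√0.0002) = 4.831.
Trying y = 2.45 m: A R^(2/3) = 5.782 — too large.
Trying y = 1.64 m: A R^(2/3) = 3.372 — too small.
Trying y = 2.09 m: A R^(2/3) = 4.833 — close enough.

y_n = 2.09 m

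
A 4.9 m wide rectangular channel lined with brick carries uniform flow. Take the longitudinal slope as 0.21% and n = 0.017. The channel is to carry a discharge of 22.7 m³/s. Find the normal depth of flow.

Manning's equation rearranged: A R^(2/3) = nQ / (1·√S) = 0.017 × 22.7 / (√0.0021) = 8.421.
Try y = 1.93 m: A R^(2/3) = 9.952 — too large.
Try y = 1.71 m: A R^(2/3) = 8.419 — ≈ 8.421.

y_n = 1.71 m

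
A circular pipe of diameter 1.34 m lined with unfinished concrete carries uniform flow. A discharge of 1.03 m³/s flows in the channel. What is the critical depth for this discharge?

y_c = 0.532 m

At critical depth, Q² T / (g A³) = 1, i.e. A³/T = Q²/g = 1.03²/9.81 = 0.1081.
At y = 0.603 m: A³/T = 0.1749 — over.
At y = 0.439 m: A³/T = 0.05159 — short.
At y = 0.532 m: A³/T = 0.1082 — close enough.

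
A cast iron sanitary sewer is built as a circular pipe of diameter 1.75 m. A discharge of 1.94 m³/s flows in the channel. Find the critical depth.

y_c = 0.682 m

At critical depth, Q² T / (g A³) = 1, i.e. A³/T = Q²/g = 1.94²/9.81 = 0.3836.
Trying y = 0.753 m: A³/T = 0.5596 — too large.
Trying y = 0.6 m: A³/T = 0.2336 — too small.
Trying y = 0.682 m: A³/T = 0.3827 — ≈ 0.3836.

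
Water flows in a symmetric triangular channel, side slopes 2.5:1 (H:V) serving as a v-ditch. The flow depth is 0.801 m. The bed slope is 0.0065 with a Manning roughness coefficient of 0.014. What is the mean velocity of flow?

For a triangular section with side slope z = 2.5: A = zy² = 2.5×0.801² = 1.604 m²; P = 2y√(1+z²) = 2×0.801×2.693 = 4.314 m.
Hydraulic radius R = A/P = 1.604/4.314 = 0.3719 m.
From Manning's equation, V = (1/n) R^(2/3) S^(1/2) = (1/0.014) × 0.3719^(2/3) × 0.0065^(1/2) = 2.98 m/s.

V = 2.98 m/s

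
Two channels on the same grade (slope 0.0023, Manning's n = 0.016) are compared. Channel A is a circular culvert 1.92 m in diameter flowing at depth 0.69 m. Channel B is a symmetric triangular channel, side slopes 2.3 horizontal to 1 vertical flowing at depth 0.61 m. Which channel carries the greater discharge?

Channel A: For a circular section of diameter D = 1.92 m at depth y = 0.69 m, the central angle is θ = 2 arccos(1 − 2y/D) = 2.571 rad. Then A = (D²/8)(θ − sin θ) = 0.9362 m² and P = Dθ/2 = 2.469 m. Hydraulic radius R = A/P = 0.9362/2.469 = 0.3792 m. Q_A = (1/0.016)·0.9362·0.3792^(2/3)·√0.0023 = 1.47 m³/s.
Channel B: For a triangular section with side slope z = 2.3: A = zy² = 2.3×0.61² = 0.8558 m²; P = 2y√(1+z²) = 2×0.61×2.508 = 3.06 m. Hydraulic radius R = A/P = 0.8558/3.06 = 0.2797 m. Q_B = (1/0.016)·0.8558·0.2797^(2/3)·√0.0023 = 1.097 m³/s.
Q_A = 1.47 m³/s vs Q_B = 1.097 m³/s, so channel A carries more.

channel A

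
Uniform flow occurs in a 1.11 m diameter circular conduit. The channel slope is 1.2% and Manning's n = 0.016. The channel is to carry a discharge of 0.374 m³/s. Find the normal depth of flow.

y_n = 0.273 m

Manning's equation rearranged: A R^(2/3) = nQ / (1·√S) = 0.016 × 0.374 / (√0.012) = 0.05463.
At y = 0.229 m: A R^(2/3) = 0.03839 — short.
At y = 0.273 m: A R^(2/3) = 0.05459 — close enough.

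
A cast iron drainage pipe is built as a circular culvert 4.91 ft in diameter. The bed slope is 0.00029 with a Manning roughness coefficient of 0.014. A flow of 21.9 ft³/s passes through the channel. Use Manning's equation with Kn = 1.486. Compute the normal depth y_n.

y_n = 2.62 ft

Manning's equation rearranged: A R^(2/3) = nQ / (1.486·√S) = 0.014 × 21.9 / (1.486 × √0.00029) = 12.12.
Try y = 3.04 ft: A R^(2/3) = 15.29 — too large.
Try y = 1.83 ft: A R^(2/3) = 6.421 — too small.
Try y = 2.62 ft: A R^(2/3) = 12.1 — ≈ 12.12.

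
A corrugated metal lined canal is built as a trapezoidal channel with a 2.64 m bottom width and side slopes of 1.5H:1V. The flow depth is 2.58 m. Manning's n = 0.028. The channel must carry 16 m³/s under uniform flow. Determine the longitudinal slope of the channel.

With bottom width b = 2.64 m and side slope z = 1.5: A = (b + zy)y = (2.64 + 1.5×2.58)×2.58 = 16.8 m²; P = b + 2y√(1+z²) = 2.64 + 2×2.58×1.803 = 11.94 m.
Hydraulic radius R = A/P = 16.8/11.94 = 1.406 m.
From Manning's equation, S = [nQ / (1 A R^(2/3))]² = [0.028 × 16 / (1 × 16.8 × 1.406^(2/3))]² = 0.000452.

S = 0.000452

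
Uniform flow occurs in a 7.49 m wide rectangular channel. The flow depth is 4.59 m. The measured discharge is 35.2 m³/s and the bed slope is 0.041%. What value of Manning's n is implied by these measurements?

n = 0.032

Flow area A = b·y = 7.49 × 4.59 = 34.38 m². Wetted perimeter P = b + 2y = 7.49 + 2×4.59 = 16.67 m.
Hydraulic radius R = A/P = 34.38/16.67 = 2.062 m.
Rearranging Manning's equation: n = (1/Q) A R^(2/3) S^(1/2) = (1/35.2) × 34.38 × 2.062^(2/3) × √0.00041 = 0.032.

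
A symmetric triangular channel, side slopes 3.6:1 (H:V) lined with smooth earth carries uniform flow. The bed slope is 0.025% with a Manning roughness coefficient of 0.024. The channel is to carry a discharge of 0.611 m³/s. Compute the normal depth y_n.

y_n = 0.722 m

Manning's equation rearranged: A R^(2/3) = nQ / (1·√S) = 0.024 × 0.611 / (√0.00025) = 0.9274.
At y = 0.578 m: A R^(2/3) = 0.5129 — low.
At y = 0.844 m: A R^(2/3) = 1.407 — high.
At y = 0.722 m: A R^(2/3) = 0.9282 — matches.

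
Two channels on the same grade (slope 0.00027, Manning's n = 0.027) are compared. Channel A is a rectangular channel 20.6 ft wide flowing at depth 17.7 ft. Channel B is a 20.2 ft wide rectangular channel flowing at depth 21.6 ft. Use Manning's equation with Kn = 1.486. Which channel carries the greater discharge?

Channel A: Flow area A = b·y = 20.6 × 17.7 = 364.6 ft². Wetted perimeter P = b + 2y = 20.6 + 2×17.7 = 56 ft. Hydraulic radius R = A/P = 364.6/56 = 6.511 ft. Q_A = (1.486/0.027)·364.6·6.511^(2/3)·√0.00027 = 1150 ft³/s.
Channel B: Flow area A = b·y = 20.2 × 21.6 = 436.3 ft². Wetted perimeter P = b + 2y = 20.2 + 2×21.6 = 63.4 ft. Hydraulic radius R = A/P = 436.3/63.4 = 6.882 ft. Q_B = (1.486/0.027)·436.3·6.882^(2/3)·√0.00027 = 1428 ft³/s.
Q_A = 1150 ft³/s vs Q_B = 1428 ft³/s, so channel B carries more.

channel B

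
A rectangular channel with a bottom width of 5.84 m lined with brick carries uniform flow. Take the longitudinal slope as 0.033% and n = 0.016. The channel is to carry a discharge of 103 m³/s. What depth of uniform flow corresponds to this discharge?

y_n = 9.15 m

Manning's equation rearranged: A R^(2/3) = nQ / (1·√S) = 0.016 × 103 / (√0.00033) = 90.72.
Trying y = 10.8 m: A R^(2/3) = 109.9 — over.
Trying y = 7.61 m: A R^(2/3) = 73.12 — short.
Trying y = 9.15 m: A R^(2/3) = 90.76 — ≈ 90.72.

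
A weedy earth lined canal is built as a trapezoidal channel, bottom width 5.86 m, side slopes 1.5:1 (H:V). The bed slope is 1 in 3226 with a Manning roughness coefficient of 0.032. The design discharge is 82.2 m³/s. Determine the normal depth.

y_n = 5.29 m

Manning's equation rearranged: A R^(2/3) = nQ / (1·√S) = 0.032 × 82.2 / (√0.00031) = 149.4.
At y = 3.9 m: A R^(2/3) = 79.4 — low.
At y = 5.84 m: A R^(2/3) = 184.3 — high.
At y = 5.29 m: A R^(2/3) = 149.3 — matches.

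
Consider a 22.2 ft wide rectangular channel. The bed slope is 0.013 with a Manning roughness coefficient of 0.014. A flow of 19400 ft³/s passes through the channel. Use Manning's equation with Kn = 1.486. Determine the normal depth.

y_n = 19.6 ft

Manning's equation rearranged: A R^(2/3) = nQ / (1.486·√S) = 0.014 × 19400 / (1.486 × √0.013) = 1603.
Trying y = 13.9 ft: A R^(2/3) = 1038 — too small.
Trying y = 24.1 ft: A R^(2/3) = 2068 — too large.
Trying y = 19.6 ft: A R^(2/3) = 1605 — close enough.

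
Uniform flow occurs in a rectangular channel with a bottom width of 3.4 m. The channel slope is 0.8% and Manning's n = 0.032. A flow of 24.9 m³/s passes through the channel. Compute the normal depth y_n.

y_n = 2.58 m

Manning's equation rearranged: A R^(2/3) = nQ / (1·√S) = 0.032 × 24.9 / (√0.008) = 8.908.
Try y = 1.87 m: A R^(2/3) = 5.885 — too small.
Try y = 2.58 m: A R^(2/3) = 8.916 — close enough.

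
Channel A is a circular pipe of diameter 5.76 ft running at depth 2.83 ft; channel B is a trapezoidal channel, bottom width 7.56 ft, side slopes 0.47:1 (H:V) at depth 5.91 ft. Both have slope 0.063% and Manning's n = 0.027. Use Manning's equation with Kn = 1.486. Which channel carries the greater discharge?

channel B

Channel A: For a circular section of diameter D = 5.76 ft at depth y = 2.83 ft, the central angle is θ = 2 arccos(1 − 2y/D) = 3.107 rad. Then A = (D²/8)(θ − sin θ) = 12.74 ft² and P = Dθ/2 = 8.948 ft. Hydraulic radius R = A/P = 12.74/8.948 = 1.424 ft. Q_A = (1.486/0.027)·12.74·1.424^(2/3)·√0.00063 = 22.28 ft³/s.
Channel B: With bottom width b = 7.56 ft and side slope z = 0.47: A = (b + zy)y = (7.56 + 0.47×5.91)×5.91 = 61.1 ft²; P = b + 2y√(1+z²) = 7.56 + 2×5.91×1.105 = 20.62 ft. Hydraulic radius R = A/P = 61.1/20.62 = 2.963 ft. Q_B = (1.486/0.027)·61.1·2.963^(2/3)·√0.00063 = 174.1 ft³/s.
Q_A = 22.28 ft³/s vs Q_B = 174.1 ft³/s, so channel B carries more.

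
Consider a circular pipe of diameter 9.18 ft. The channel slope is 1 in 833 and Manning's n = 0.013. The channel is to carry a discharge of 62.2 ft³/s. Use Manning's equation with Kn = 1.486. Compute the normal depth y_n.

Manning's equation rearranged: A R^(2/3) = nQ / (1.486·√S) = 0.013 × 62.2 / (1.486 × √0.0012) = 15.7.
At y = 1.98 ft: A R^(2/3) = 11.75 — too small.
At y = 2.66 ft: A R^(2/3) = 21.08 — too large.
At y = 2.29 ft: A R^(2/3) = 15.71 — close enough.

y_n = 2.29 ft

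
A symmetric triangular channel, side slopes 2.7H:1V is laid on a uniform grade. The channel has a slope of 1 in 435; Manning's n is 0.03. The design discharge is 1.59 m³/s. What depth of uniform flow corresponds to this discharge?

Manning's equation rearranged: A R^(2/3) = nQ / (1·√S) = 0.03 × 1.59 / (√0.002299) = 0.9949.
At y = 0.724 m: A R^(2/3) = 0.6887 — low.
At y = 0.972 m: A R^(2/3) = 1.511 — high.
At y = 0.831 m: A R^(2/3) = 0.9947 — ≈ 0.9949.

y_n = 0.831 m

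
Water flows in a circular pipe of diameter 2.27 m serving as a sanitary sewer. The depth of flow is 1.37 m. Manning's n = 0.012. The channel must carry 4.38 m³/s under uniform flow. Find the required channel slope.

S = 0.000781

For a circular section of diameter D = 2.27 m at depth y = 1.37 m, the central angle is θ = 2 arccos(1 − 2y/D) = 3.559 rad. Then A = (D²/8)(θ − sin θ) = 2.553 m² and P = Dθ/2 = 4.039 m.
Hydraulic radius R = A/P = 2.553/4.039 = 0.6321 m.
From Manning's equation, S = [nQ / (1 A R^(2/3))]² = [0.012 × 4.38 / (1 × 2.553 × 0.6321^(2/3))]² = 0.000781.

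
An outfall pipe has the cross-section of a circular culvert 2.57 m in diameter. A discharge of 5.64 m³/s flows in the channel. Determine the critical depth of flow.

y_c = 1.06 m

At critical depth, Q² T / (g A³) = 1, i.e. A³/T = Q²/g = 5.64²/9.81 = 3.243.
At y = 1.29 m: A³/T = 6.891 — over.
At y = 0.854 m: A³/T = 1.414 — short.
At y = 1.06 m: A³/T = 3.25 — ≈ 3.243.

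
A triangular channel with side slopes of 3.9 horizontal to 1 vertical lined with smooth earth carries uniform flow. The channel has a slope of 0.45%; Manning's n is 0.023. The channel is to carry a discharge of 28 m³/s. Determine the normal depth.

y_n = 1.68 m

Manning's equation rearranged: A R^(2/3) = nQ / (1·√S) = 0.023 × 28 / (√0.0045) = 9.6.
At y = 1.93 m: A R^(2/3) = 13.89 — high.
At y = 1.48 m: A R^(2/3) = 6.842 — low.
At y = 1.68 m: A R^(2/3) = 9.594 — matches.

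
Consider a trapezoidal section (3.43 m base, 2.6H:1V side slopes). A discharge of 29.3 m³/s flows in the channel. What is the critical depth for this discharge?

y_c = 1.39 m

At critical depth, Q² T / (g A³) = 1, i.e. A³/T = Q²/g = 29.3²/9.81 = 87.51.
Trying y = 1.58 m: A³/T = 145.1 — over.
Trying y = 1.21 m: A³/T = 51.82 — short.
Trying y = 1.39 m: A³/T = 88.07 — matches.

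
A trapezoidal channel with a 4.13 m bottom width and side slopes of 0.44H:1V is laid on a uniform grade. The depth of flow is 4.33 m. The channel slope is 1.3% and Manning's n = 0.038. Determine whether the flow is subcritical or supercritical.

With bottom width b = 4.13 m and side slope z = 0.44: A = (b + zy)y = (4.13 + 0.44×4.33)×4.33 = 26.13 m²; P = b + 2y√(1+z²) = 4.13 + 2×4.33×1.093 = 13.59 m.
Hydraulic radius R = A/P = 26.13/13.59 = 1.923 m.
V = (1/n) R^(2/3) √S = (1/0.038) × 1.923^(2/3) × √0.013 = 4.639 m/s. Hydraulic depth D_h = A/T = 26.13/7.94 = 3.291 m.
Froude number Fr = V/√(g·D_h) = 4.639/√(9.81×3.291) = 0.817, which is less than 1, so the flow is subcritical.

subcritical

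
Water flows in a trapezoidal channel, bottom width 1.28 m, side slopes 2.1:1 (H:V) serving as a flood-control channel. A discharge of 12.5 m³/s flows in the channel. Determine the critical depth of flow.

y_c = 1.22 m

At critical depth, Q² T / (g A³) = 1, i.e. A³/T = Q²/g = 12.5²/9.81 = 15.93.
Try y = 0.967 m: A³/T = 6.143 — low.
Try y = 1.41 m: A³/T = 29.69 — high.
Try y = 1.22 m: A³/T = 16.08 — matches.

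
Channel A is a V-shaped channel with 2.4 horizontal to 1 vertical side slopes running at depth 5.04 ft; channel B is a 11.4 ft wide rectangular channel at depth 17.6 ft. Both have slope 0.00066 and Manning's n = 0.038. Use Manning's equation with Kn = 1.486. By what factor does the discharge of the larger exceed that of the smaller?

4.96

Channel A: For a triangular section with side slope z = 2.4: A = zy² = 2.4×5.04² = 60.96 ft²; P = 2y√(1+z²) = 2×5.04×2.6 = 26.21 ft. Hydraulic radius R = A/P = 60.96/26.21 = 2.326 ft. Q_A = (1.486/0.038)·60.96·2.326^(2/3)·√0.00066 = 107.5 ft³/s.
Channel B: Flow area A = b·y = 11.4 × 17.6 = 200.6 ft². Wetted perimeter P = b + 2y = 11.4 + 2×17.6 = 46.6 ft. Hydraulic radius R = A/P = 200.6/46.6 = 4.306 ft. Q_B = (1.486/0.038)·200.6·4.306^(2/3)·√0.00066 = 533.5 ft³/s.
The larger discharge is 533.5 ft³/s and the smaller is 107.5 ft³/s; the ratio is 4.96.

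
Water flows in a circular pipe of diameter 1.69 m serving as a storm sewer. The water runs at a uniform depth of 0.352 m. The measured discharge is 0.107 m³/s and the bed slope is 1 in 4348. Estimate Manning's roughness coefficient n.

n = 0.017

For a circular section of diameter D = 1.69 m at depth y = 0.352 m, the central angle is θ = 2 arccos(1 − 2y/D) = 1.896 rad. Then A = (D²/8)(θ − sin θ) = 0.3385 m² and P = Dθ/2 = 1.602 m.
Hydraulic radius R = A/P = 0.3385/1.602 = 0.2113 m.
Rearranging Manning's equation: n = (1/Q) A R^(2/3) S^(1/2) = (1/0.107) × 0.3385 × 0.2113^(2/3) × √0.00023 = 0.017.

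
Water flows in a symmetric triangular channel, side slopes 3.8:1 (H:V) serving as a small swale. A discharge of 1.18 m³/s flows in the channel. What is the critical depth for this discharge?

At critical depth, Q² T / (g A³) = 1, i.e. A³/T = Q²/g = 1.18²/9.81 = 0.1419.
Trying y = 0.536 m: A³/T = 0.3194 — high.
Trying y = 0.356 m: A³/T = 0.04128 — low.
Trying y = 0.456 m: A³/T = 0.1424 — close enough.

y_c = 0.456 m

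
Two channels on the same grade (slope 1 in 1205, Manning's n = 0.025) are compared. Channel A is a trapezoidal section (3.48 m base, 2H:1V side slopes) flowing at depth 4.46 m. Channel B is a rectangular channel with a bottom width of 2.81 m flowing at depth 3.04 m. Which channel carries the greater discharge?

Channel A: With bottom width b = 3.48 m and side slope z = 2: A = (b + zy)y = (3.48 + 2×4.46)×4.46 = 55.3 m²; P = b + 2y√(1+z²) = 3.48 + 2×4.46×2.236 = 23.43 m. Hydraulic radius R = A/P = 55.3/23.43 = 2.361 m. Q_A = (1/0.025)·55.3·2.361^(2/3)·√0.0008299 = 113 m³/s.
Channel B: Flow area A = b·y = 2.81 × 3.04 = 8.542 m². Wetted perimeter P = b + 2y = 2.81 + 2×3.04 = 8.89 m. Hydraulic radius R = A/P = 8.542/8.89 = 0.9609 m. Q_B = (1/0.025)·8.542·0.9609^(2/3)·√0.0008299 = 9.585 m³/s.
Q_A = 113 m³/s vs Q_B = 9.585 m³/s, so channel A carries more.

channel A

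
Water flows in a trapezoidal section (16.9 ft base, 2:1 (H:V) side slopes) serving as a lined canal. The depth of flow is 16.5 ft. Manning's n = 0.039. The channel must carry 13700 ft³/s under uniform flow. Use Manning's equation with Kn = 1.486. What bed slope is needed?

S = 0.0101

With bottom width b = 16.9 ft and side slope z = 2: A = (b + zy)y = (16.9 + 2×16.5)×16.5 = 823.4 ft²; P = b + 2y√(1+z²) = 16.9 + 2×16.5×2.236 = 90.69 ft.
Hydraulic radius R = A/P = 823.4/90.69 = 9.079 ft.
From Manning's equation, S = [nQ / (1.486 A R^(2/3))]² = [0.039 × 13700 / (1.486 × 823.4 × 9.079^(2/3))]² = 0.0101.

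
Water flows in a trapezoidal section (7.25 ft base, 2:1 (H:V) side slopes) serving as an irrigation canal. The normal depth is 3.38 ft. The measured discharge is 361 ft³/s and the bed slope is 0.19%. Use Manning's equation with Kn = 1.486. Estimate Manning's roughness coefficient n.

With bottom width b = 7.25 ft and side slope z = 2: A = (b + zy)y = (7.25 + 2×3.38)×3.38 = 47.35 ft²; P = b + 2y√(1+z²) = 7.25 + 2×3.38×2.236 = 22.37 ft.
Hydraulic radius R = A/P = 47.35/22.37 = 2.117 ft.
Rearranging Manning's equation: n = (1.486/Q) A R^(2/3) S^(1/2) = (1.486/361) × 47.35 × 2.117^(2/3) × √0.0019 = 0.014.

n = 0.014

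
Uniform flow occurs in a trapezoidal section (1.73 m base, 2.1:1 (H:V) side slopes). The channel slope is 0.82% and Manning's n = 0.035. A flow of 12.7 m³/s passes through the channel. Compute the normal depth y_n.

Manning's equation rearranged: A R^(2/3) = nQ / (1·√S) = 0.035 × 12.7 / (√0.0082) = 4.909.
Trying y = 0.943 m: A R^(2/3) = 2.411 — low.
Trying y = 1.32 m: A R^(2/3) = 4.928 — matches.

y_n = 1.32 m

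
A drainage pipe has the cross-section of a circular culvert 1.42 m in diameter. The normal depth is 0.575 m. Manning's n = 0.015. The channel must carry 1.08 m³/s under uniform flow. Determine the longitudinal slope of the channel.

S = 0.00351

For a circular section of diameter D = 1.42 m at depth y = 0.575 m, the central angle is θ = 2 arccos(1 − 2y/D) = 2.759 rad. Then A = (D²/8)(θ − sin θ) = 0.6013 m² and P = Dθ/2 = 1.959 m.
Hydraulic radius R = A/P = 0.6013/1.959 = 0.307 m.
From Manning's equation, S = [nQ / (1 A R^(2/3))]² = [0.015 × 1.08 / (1 × 0.6013 × 0.307^(2/3))]² = 0.00351.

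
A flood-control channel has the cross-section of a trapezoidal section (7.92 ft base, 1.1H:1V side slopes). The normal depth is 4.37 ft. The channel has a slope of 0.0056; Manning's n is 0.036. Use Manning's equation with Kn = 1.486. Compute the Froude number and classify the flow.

subcritical

With bottom width b = 7.92 ft and side slope z = 1.1: A = (b + zy)y = (7.92 + 1.1×4.37)×4.37 = 55.62 ft²; P = b + 2y√(1+z²) = 7.92 + 2×4.37×1.487 = 20.91 ft.
Hydraulic radius R = A/P = 55.62/20.91 = 2.659 ft.
V = (1.486/n) R^(2/3) √S = (1.486/0.036) × 2.659^(2/3) × √0.0056 = 5.929 ft/s. Hydraulic depth D_h = A/T = 55.62/17.53 = 3.172 ft.
Froude number Fr = V/√(g·D_h) = 5.929/√(32.2×3.172) = 0.587, which is less than 1, so the flow is subcritical.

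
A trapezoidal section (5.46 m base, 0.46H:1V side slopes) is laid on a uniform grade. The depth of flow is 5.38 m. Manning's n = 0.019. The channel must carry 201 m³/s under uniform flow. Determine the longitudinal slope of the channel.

With bottom width b = 5.46 m and side slope z = 0.46: A = (b + zy)y = (5.46 + 0.46×5.38)×5.38 = 42.69 m²; P = b + 2y√(1+z²) = 5.46 + 2×5.38×1.101 = 17.3 m.
Hydraulic radius R = A/P = 42.69/17.3 = 2.467 m.
From Manning's equation, S = [nQ / (1 A R^(2/3))]² = [0.019 × 201 / (1 × 42.69 × 2.467^(2/3))]² = 0.0024.

S = 0.0024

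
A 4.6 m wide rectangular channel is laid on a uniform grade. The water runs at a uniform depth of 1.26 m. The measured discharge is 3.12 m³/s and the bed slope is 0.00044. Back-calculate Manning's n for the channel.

n = 0.034

Flow area A = b·y = 4.6 × 1.26 = 5.796 m². Wetted perimeter P = b + 2y = 4.6 + 2×1.26 = 7.12 m.
Hydraulic radius R = A/P = 5.796/7.12 = 0.814 m.
Rearranging Manning's equation: n = (1/Q) A R^(2/3) S^(1/2) = (1/3.12) × 5.796 × 0.814^(2/3) × √0.00044 = 0.034.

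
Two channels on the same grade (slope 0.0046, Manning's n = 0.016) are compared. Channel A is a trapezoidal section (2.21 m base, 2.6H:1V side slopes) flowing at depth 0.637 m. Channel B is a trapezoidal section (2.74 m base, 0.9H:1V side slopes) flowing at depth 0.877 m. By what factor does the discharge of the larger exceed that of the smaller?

1.59

Channel A: With bottom width b = 2.21 m and side slope z = 2.6: A = (b + zy)y = (2.21 + 2.6×0.637)×0.637 = 2.463 m²; P = b + 2y√(1+z²) = 2.21 + 2×0.637×2.786 = 5.759 m. Hydraulic radius R = A/P = 2.463/5.759 = 0.4276 m. Q_A = (1/0.016)·2.463·0.4276^(2/3)·√0.0046 = 5.926 m³/s.
Channel B: With bottom width b = 2.74 m and side slope z = 0.9: A = (b + zy)y = (2.74 + 0.9×0.877)×0.877 = 3.095 m²; P = b + 2y√(1+z²) = 2.74 + 2×0.877×1.345 = 5.1 m. Hydraulic radius R = A/P = 3.095/5.1 = 0.6069 m. Q_B = (1/0.016)·3.095·0.6069^(2/3)·√0.0046 = 9.405 m³/s.
The larger discharge is 9.405 m³/s and the smaller is 5.926 m³/s; the ratio is 1.59.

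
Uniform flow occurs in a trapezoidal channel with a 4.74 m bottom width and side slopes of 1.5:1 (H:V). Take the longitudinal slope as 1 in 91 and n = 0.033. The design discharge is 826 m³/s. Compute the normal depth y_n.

Manning's equation rearranged: A R^(2/3) = nQ / (1·√S) = 0.033 × 826 / (√0.01099) = 260.
Trying y = 8.49 m: A R^(2/3) = 386 — high.
Trying y = 5.81 m: A R^(2/3) = 164.2 — low.
Trying y = 7.14 m: A R^(2/3) = 260 — matches.

y_n = 7.14 m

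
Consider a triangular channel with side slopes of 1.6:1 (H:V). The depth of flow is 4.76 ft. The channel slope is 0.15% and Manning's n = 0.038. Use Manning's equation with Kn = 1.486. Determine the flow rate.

For a triangular section with side slope z = 1.6: A = zy² = 1.6×4.76² = 36.25 ft²; P = 2y√(1+z²) = 2×4.76×1.887 = 17.96 ft.
Hydraulic radius R = A/P = 36.25/17.96 = 2.018 ft.
Manning's equation: Q = (1.486/n) A R^(2/3) S^(1/2) = (1.486/0.038) × 36.25 × 2.018^(2/3) × 0.0015^(1/2) = 87.7 ft³/s.

Q = 87.7 ft³/s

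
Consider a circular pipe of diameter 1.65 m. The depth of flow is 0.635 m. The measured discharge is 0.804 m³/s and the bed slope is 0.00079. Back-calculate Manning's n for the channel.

n = 0.013

For a circular section of diameter D = 1.65 m at depth y = 0.635 m, the central angle is θ = 2 arccos(1 − 2y/D) = 2.677 rad. Then A = (D²/8)(θ − sin θ) = 0.7584 m² and P = Dθ/2 = 2.208 m.
Hydraulic radius R = A/P = 0.7584/2.208 = 0.3434 m.
Rearranging Manning's equation: n = (1/Q) A R^(2/3) S^(1/2) = (1/0.804) × 0.7584 × 0.3434^(2/3) × √0.00079 = 0.013.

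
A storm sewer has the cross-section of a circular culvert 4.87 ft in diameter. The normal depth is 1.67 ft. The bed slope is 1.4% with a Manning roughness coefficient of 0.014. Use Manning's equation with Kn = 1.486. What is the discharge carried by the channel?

Q = 67.5 ft³/s

For a circular section of diameter D = 4.87 ft at depth y = 1.67 ft, the central angle is θ = 2 arccos(1 − 2y/D) = 2.502 rad. Then A = (D²/8)(θ − sin θ) = 5.65 ft² and P = Dθ/2 = 6.093 ft.
Hydraulic radius R = A/P = 5.65/6.093 = 0.9273 ft.
Manning's equation: Q = (1.486/n) A R^(2/3) S^(1/2) = (1.486/0.014) × 5.65 × 0.9273^(2/3) × 0.014^(1/2) = 67.5 ft³/s.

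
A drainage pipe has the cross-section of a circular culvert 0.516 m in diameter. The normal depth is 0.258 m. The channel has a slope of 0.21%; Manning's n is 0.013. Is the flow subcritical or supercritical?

subcritical

For a circular section of diameter D = 0.516 m at depth y = 0.258 m, the central angle is θ = 2 arccos(1 − 2y/D) = 3.142 rad. Then A = (D²/8)(θ − sin θ) = 0.1046 m² and P = Dθ/2 = 0.8105 m.
Hydraulic radius R = A/P = 0.1046/0.8105 = 0.129 m.
V = (1/n) R^(2/3) √S = (1/0.013) × 0.129^(2/3) × √0.0021 = 0.9 m/s. Hydraulic depth D_h = A/T = 0.1046/0.516 = 0.2026 m.
Froude number Fr = V/√(g·D_h) = 0.9/√(9.81×0.2026) = 0.638, which is less than 1, so the flow is subcritical.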